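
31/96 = 31/96 = 0.32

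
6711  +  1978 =8689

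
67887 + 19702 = 87589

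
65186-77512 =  -12326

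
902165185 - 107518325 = 794646860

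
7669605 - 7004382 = 665223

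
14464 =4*3616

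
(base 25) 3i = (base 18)53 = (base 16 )5d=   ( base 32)2T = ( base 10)93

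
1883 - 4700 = -2817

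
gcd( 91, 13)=13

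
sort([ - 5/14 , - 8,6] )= [-8, - 5/14, 6 ]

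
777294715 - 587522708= 189772007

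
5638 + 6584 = 12222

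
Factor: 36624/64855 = 2^4*3^1*5^( - 1 )*17^( - 1) = 48/85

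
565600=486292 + 79308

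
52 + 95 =147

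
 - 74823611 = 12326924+-87150535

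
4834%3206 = 1628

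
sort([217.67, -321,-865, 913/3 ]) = [  -  865, - 321, 217.67, 913/3 ]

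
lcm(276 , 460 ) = 1380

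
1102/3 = 367 + 1/3 = 367.33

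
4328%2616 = 1712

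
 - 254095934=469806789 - 723902723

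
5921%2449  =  1023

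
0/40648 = 0 = 0.00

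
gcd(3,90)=3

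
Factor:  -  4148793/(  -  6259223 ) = 3^3*11^1*61^1*229^1*1307^( - 1 )*4789^(-1 )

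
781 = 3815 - 3034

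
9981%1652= 69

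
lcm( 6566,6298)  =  308602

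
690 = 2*345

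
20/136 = 5/34 = 0.15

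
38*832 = 31616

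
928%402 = 124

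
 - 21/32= - 1 + 11/32=- 0.66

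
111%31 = 18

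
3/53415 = 1/17805 = 0.00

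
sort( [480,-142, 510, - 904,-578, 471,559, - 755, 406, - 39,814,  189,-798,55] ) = [  -  904, -798, - 755,  -  578, - 142, -39, 55,189, 406,471,  480,510,559, 814] 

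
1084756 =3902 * 278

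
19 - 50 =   -  31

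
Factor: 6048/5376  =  9/8 = 2^( - 3)*3^2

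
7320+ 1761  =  9081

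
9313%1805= 288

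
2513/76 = 2513/76 = 33.07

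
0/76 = 0= 0.00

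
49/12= 49/12 = 4.08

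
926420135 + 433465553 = 1359885688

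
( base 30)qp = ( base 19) 247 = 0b1100100101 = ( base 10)805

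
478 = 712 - 234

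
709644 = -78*(-9098) 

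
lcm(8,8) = 8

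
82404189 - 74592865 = 7811324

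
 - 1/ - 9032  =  1/9032 = 0.00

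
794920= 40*19873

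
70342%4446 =3652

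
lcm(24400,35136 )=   878400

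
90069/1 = 90069 = 90069.00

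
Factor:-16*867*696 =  - 2^7*3^2*17^2*29^1 = -9654912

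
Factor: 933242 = 2^1*19^1*41^1*599^1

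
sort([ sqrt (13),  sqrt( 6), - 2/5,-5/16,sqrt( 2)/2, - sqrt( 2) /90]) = [  -  2/5, - 5/16,- sqrt(2 )/90,sqrt( 2) /2,sqrt (6 ),sqrt ( 13 ) ]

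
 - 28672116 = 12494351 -41166467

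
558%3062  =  558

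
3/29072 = 3/29072 = 0.00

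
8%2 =0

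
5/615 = 1/123 = 0.01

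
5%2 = 1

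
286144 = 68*4208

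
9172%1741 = 467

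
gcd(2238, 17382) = 6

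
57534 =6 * 9589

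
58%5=3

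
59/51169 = 59/51169  =  0.00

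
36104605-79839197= -43734592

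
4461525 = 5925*753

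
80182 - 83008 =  -2826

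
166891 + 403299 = 570190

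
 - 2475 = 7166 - 9641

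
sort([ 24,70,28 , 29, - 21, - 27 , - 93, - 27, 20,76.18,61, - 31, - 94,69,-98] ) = [ - 98,-94 ,- 93, - 31, - 27,-27, - 21,20,24,28, 29,61, 69,70,76.18 ] 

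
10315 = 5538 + 4777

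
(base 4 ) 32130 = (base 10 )924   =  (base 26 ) 19E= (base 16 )39C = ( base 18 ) 2F6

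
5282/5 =1056 + 2/5 = 1056.40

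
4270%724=650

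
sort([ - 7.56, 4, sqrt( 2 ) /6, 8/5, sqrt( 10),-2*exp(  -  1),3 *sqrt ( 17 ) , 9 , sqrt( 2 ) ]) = [ - 7.56, - 2*exp( - 1),sqrt( 2)/6,sqrt (2),8/5, sqrt(10 ),4, 9,3* sqrt( 17)]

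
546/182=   3 = 3.00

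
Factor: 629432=2^3*19^1*41^1*101^1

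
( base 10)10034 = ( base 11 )75A2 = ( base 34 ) 8n4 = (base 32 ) 9PI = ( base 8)23462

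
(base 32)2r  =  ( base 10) 91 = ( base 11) 83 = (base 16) 5b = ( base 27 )3a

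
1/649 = 1/649= 0.00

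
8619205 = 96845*89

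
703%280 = 143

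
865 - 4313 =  - 3448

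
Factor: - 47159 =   -  7^1 *6737^1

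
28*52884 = 1480752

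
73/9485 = 73/9485 = 0.01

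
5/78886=5/78886=0.00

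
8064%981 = 216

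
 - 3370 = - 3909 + 539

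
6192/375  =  16 + 64/125 = 16.51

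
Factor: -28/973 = -4/139=   - 2^2 * 139^( - 1) 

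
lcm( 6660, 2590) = 46620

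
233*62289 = 14513337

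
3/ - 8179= -3/8179  =  - 0.00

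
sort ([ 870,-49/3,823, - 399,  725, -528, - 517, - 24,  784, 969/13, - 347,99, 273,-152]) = [ - 528,-517,-399,  -  347, -152, - 24,-49/3,969/13,99,273, 725,784 , 823,870 ] 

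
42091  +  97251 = 139342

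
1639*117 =191763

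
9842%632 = 362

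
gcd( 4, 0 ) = 4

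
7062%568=246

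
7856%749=366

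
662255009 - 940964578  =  -278709569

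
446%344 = 102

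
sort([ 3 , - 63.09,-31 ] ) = [ - 63.09,-31,3]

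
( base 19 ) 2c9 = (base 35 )RE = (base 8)1677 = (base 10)959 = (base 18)2H5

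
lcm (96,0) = 0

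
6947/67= 103 + 46/67 =103.69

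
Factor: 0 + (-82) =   -  2^1*41^1= - 82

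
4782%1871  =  1040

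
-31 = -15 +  - 16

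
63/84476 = 9/12068 = 0.00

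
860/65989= 860/65989 = 0.01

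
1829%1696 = 133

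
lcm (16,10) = 80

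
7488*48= 359424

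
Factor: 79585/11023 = 5^1 * 11^1*73^(-1 ) * 151^( - 1 )*1447^1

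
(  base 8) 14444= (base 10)6436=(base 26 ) 9de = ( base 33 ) 5U1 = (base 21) ECA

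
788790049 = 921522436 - 132732387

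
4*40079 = 160316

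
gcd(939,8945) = 1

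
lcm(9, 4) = 36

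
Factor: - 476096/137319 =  - 2^6*3^( - 1 )*7^ (- 1)*13^( - 1)*43^1*173^1*503^(-1)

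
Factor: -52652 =-2^2*13163^1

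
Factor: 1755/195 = 3^2 = 9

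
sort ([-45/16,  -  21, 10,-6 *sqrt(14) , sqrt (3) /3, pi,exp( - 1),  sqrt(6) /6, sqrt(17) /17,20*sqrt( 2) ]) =[ - 6*sqrt( 14), - 21, - 45/16, sqrt( 17)/17,exp ( - 1), sqrt( 6)/6, sqrt( 3)/3, pi,10, 20*sqrt(2 )] 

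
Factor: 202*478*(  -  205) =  - 19793980 = - 2^2*5^1*41^1*101^1*239^1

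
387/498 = 129/166 =0.78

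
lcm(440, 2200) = 2200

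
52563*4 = 210252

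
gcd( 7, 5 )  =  1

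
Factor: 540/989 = 2^2*3^3 * 5^1 * 23^(-1)*43^( - 1)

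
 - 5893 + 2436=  - 3457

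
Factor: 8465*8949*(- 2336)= - 176959673760  =  -2^5*3^1*5^1*19^1*73^1 *157^1*1693^1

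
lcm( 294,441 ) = 882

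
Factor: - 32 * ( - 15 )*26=2^6*3^1 * 5^1* 13^1 = 12480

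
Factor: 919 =919^1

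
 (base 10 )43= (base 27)1G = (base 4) 223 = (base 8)53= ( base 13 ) 34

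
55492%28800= 26692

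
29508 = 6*4918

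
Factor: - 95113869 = - 3^1*337^1 * 94079^1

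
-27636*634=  - 17521224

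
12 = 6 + 6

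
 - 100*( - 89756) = 8975600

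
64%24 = 16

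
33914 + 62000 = 95914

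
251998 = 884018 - 632020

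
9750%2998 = 756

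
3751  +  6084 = 9835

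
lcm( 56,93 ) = 5208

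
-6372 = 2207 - 8579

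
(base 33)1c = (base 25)1k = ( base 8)55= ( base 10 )45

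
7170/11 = 7170/11 = 651.82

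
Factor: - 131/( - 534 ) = 2^( - 1)*3^ (- 1) * 89^(-1 )*131^1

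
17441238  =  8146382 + 9294856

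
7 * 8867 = 62069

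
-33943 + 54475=20532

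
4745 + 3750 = 8495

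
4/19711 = 4/19711  =  0.00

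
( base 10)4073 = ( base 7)14606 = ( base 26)60h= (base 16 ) FE9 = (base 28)55d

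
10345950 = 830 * 12465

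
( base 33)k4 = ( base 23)15K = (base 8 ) 1230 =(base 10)664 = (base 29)mq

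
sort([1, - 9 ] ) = [ - 9, 1]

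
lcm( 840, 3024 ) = 15120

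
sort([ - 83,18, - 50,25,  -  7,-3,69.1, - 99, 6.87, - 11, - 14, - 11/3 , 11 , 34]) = [ - 99, -83, - 50, - 14,-11,-7, - 11/3, - 3,6.87,11 , 18,25 , 34,69.1]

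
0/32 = 0=0.00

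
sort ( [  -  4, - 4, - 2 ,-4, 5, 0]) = [-4,-4,  -  4,  -  2, 0, 5 ] 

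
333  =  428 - 95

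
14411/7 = 14411/7 = 2058.71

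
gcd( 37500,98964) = 12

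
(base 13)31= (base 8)50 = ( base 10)40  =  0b101000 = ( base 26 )1e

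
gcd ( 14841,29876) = 97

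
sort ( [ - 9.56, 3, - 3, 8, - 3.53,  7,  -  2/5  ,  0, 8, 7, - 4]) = [ - 9.56, - 4,-3.53, - 3, - 2/5,0, 3,7, 7, 8,  8 ] 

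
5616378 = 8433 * 666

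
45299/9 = 5033  +  2/9 = 5033.22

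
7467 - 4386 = 3081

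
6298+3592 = 9890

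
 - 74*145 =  - 10730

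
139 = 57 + 82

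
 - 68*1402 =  - 95336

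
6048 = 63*96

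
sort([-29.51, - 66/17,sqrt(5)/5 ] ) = [ - 29.51, - 66/17,sqrt(5)/5 ]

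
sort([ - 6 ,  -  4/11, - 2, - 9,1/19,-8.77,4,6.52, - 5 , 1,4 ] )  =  [ - 9, - 8.77, - 6,- 5 , - 2, - 4/11,1/19,1,  4,4, 6.52]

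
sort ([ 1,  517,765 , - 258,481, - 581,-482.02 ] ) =[ - 581, - 482.02, - 258, 1, 481, 517, 765 ] 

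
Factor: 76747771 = 2089^1*36739^1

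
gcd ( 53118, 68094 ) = 234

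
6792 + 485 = 7277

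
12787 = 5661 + 7126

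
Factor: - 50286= - 2^1*3^1 * 17^2 *29^1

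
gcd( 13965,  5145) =735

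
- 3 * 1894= - 5682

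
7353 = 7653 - 300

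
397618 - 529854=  - 132236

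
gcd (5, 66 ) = 1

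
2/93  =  2/93 = 0.02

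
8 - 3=5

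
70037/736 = 70037/736=95.16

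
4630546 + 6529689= 11160235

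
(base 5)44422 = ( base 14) 11C4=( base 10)3112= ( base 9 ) 4237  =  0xc28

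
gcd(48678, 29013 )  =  57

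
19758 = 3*6586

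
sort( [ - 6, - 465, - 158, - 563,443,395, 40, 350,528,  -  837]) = [ - 837, - 563, - 465, - 158, - 6,40,350,395,443,528 ]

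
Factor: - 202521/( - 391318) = 2^( - 1 )*3^1*11^1*17^1*19^2*195659^( - 1)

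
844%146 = 114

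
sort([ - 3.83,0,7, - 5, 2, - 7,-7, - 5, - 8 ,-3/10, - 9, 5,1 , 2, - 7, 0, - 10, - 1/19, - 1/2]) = [ - 10, - 9,-8,-7, - 7, - 7,  -  5, - 5, - 3.83, - 1/2,-3/10, - 1/19, 0, 0,1,2,2,  5,7 ] 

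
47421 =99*479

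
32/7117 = 32/7117 = 0.00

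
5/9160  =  1/1832 =0.00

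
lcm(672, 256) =5376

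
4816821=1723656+3093165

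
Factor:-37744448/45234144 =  - 1179514/1413567 = - 2^1 * 3^( - 2 )*7^1*17^(-1)*173^1*487^1*9239^( - 1 )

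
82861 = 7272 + 75589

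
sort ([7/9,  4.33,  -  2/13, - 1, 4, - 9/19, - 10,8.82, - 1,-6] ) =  [ - 10, - 6, - 1, - 1, - 9/19, - 2/13,7/9, 4, 4.33 , 8.82]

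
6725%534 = 317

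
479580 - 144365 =335215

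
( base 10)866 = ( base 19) 27b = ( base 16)362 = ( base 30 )sq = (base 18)2c2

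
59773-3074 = 56699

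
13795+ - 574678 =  - 560883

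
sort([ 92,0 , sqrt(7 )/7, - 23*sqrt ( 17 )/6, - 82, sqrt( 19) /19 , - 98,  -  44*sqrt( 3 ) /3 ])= [-98, - 82,  -  44 * sqrt( 3 )/3,  -  23*sqrt( 17 )/6,  0,sqrt (19 ) /19,sqrt( 7 )/7,92 ]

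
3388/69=49+7/69 = 49.10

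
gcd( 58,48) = 2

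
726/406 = 1 + 160/203= 1.79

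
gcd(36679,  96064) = 1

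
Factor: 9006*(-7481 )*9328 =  - 628463608608= -2^5*3^1*11^1*19^1*53^1*79^1*7481^1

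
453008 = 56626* 8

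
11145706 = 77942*143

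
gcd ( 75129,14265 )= 951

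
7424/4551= 1  +  2873/4551 = 1.63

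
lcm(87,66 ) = 1914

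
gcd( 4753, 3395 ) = 679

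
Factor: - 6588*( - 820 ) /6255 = 2^4*3^1*41^1*61^1*139^( - 1) = 120048/139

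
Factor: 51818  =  2^1* 13^1*1993^1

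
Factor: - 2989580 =- 2^2*5^1 *11^1* 107^1*127^1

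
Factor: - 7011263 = - 7^3*20441^1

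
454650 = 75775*6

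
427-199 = 228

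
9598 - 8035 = 1563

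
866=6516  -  5650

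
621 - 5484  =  -4863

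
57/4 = 57/4=14.25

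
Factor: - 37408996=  - 2^2*73^1*128113^1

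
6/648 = 1/108 = 0.01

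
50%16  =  2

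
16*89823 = 1437168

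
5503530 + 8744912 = 14248442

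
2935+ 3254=6189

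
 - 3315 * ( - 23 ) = 76245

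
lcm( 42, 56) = 168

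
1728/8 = 216  =  216.00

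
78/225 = 26/75 = 0.35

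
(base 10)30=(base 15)20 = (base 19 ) 1B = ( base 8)36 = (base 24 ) 16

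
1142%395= 352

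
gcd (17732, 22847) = 341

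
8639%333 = 314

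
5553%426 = 15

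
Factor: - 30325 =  - 5^2*1213^1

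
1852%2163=1852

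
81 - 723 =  - 642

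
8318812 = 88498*94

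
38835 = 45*863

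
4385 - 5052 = -667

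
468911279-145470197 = 323441082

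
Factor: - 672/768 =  -7/8 = - 2^( -3 ) *7^1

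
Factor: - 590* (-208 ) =122720 = 2^5*5^1*13^1 * 59^1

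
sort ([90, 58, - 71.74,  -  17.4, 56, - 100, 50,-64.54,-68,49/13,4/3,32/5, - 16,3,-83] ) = [ - 100 , -83,  -  71.74, - 68, - 64.54, - 17.4, - 16,4/3, 3,49/13, 32/5, 50 , 56,  58, 90 ]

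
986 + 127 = 1113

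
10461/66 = 317/2=158.50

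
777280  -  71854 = 705426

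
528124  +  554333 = 1082457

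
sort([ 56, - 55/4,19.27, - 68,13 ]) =[-68, -55/4, 13, 19.27 , 56 ] 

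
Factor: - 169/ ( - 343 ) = 7^( - 3)*13^2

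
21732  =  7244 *3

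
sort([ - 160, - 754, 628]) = [ - 754, - 160,628]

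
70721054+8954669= 79675723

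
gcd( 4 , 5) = 1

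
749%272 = 205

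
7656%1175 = 606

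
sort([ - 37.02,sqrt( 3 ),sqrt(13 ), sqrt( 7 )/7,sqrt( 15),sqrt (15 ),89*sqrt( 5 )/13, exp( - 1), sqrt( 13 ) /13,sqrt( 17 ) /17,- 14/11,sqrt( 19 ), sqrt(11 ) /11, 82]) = [ - 37.02, - 14/11 , sqrt( 17 ) /17,sqrt( 13 ) /13, sqrt( 11 )/11, exp( - 1 ), sqrt( 7) /7,  sqrt( 3),  sqrt( 13),sqrt(15), sqrt( 15 ), sqrt ( 19 ),89*sqrt( 5 ) /13 , 82]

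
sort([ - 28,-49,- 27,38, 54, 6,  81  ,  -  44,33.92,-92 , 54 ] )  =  [ - 92, - 49,-44, - 28,-27,6, 33.92, 38, 54, 54,81 ]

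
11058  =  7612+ 3446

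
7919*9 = 71271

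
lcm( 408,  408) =408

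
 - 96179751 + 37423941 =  - 58755810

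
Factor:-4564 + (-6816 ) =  - 2^2*5^1*569^1 = - 11380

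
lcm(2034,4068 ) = 4068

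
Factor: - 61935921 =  - 3^4 * 79^1*9679^1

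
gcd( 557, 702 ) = 1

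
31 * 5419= 167989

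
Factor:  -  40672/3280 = -62/5= -2^1*5^(-1 )  *31^1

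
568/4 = 142 = 142.00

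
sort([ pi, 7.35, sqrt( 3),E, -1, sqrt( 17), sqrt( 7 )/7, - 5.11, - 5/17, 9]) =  [ - 5.11, - 1, - 5/17, sqrt( 7 ) /7, sqrt(3), E, pi, sqrt( 17) , 7.35,9]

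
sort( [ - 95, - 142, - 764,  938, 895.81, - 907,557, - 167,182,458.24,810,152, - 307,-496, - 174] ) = [ - 907, - 764, - 496 ,  -  307, - 174,-167,-142, - 95,152, 182,458.24  ,  557,810, 895.81 , 938 ] 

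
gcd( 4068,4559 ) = 1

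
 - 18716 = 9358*( - 2)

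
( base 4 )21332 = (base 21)198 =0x27e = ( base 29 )m0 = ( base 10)638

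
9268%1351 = 1162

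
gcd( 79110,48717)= 9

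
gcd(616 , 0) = 616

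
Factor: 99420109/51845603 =51845603^( - 1) * 99420109^1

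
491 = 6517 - 6026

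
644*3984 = 2565696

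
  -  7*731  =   - 5117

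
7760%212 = 128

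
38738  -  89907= - 51169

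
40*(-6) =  - 240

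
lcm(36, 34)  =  612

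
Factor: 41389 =41389^1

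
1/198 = 1/198 = 0.01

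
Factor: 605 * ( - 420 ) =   -  2^2*3^1*5^2*7^1*11^2 = - 254100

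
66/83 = 66/83 = 0.80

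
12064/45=268+4/45 = 268.09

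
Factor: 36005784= 2^3*3^1*  1500241^1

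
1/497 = 1/497 = 0.00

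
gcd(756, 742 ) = 14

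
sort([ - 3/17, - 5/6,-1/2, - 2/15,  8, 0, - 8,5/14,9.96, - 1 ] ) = [ - 8, - 1, - 5/6, - 1/2,  -  3/17, -2/15,0, 5/14, 8 , 9.96 ]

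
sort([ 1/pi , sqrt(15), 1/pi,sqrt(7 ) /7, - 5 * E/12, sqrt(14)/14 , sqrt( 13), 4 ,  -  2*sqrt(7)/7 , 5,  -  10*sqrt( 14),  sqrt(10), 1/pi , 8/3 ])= [ - 10* sqrt( 14), - 5*E/12,- 2 * sqrt(7)/7,sqrt(14)/14,1/pi , 1/pi, 1/pi, sqrt(7) /7, 8/3,sqrt( 10) , sqrt( 13 ),sqrt(15),  4 , 5]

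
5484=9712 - 4228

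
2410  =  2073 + 337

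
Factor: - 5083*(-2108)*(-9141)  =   - 2^2*3^1*11^1*13^1*17^2*23^1 * 31^1*277^1 = -97945485924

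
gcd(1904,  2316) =4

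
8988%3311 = 2366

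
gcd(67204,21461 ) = 1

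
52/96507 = 52/96507 = 0.00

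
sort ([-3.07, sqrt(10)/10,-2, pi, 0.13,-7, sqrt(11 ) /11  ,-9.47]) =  [ - 9.47, -7,-3.07,-2, 0.13, sqrt( 11) /11,sqrt( 10)/10, pi ]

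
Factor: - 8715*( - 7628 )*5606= 2^3 * 3^1*5^1*7^1*83^1 * 1907^1*2803^1 = 372675780120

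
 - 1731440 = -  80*21643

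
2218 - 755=1463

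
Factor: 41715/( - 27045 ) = - 927/601 = -3^2*103^1*601^(-1)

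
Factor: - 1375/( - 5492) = 2^( -2)*5^3*11^1* 1373^(-1)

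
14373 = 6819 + 7554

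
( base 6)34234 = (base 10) 4846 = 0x12EE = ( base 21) AKG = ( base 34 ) 46i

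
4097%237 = 68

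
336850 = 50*6737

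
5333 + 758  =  6091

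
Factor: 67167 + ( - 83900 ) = -16733 = -  29^1 * 577^1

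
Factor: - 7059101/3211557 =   -  3^(  -  1)*7^1*47^( - 1)*197^1*5119^1*22777^ (-1 ) 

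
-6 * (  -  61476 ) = 368856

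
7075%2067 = 874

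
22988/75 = 22988/75= 306.51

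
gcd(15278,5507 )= 1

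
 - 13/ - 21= 13/21 = 0.62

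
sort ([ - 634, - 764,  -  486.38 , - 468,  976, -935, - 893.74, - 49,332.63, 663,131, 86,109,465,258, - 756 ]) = [ - 935, - 893.74, - 764,- 756, - 634, - 486.38, - 468, - 49,86, 109,131,  258, 332.63, 465, 663,976 ]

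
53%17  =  2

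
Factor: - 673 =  - 673^1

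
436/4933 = 436/4933 = 0.09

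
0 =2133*0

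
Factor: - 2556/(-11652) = 213/971  =  3^1  *71^1*971^( - 1)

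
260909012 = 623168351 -362259339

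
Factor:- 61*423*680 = - 17546040 = - 2^3*3^2*5^1*17^1*47^1 * 61^1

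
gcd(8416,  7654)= 2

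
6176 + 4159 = 10335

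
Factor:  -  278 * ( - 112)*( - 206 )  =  -2^6 * 7^1*103^1* 139^1 = - 6414016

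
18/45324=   1/2518 = 0.00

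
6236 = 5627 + 609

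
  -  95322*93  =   - 8864946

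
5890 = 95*62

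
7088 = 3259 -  - 3829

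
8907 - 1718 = 7189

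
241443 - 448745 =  - 207302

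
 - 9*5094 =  - 45846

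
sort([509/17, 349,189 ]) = [509/17, 189, 349 ] 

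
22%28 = 22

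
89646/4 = 44823/2 = 22411.50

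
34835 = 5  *6967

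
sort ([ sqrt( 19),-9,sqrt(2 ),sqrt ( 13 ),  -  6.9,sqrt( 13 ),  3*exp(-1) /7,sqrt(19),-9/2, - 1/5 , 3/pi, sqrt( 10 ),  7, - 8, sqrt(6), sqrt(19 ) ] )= [ - 9,  -  8  ,-6.9,-9/2, - 1/5,  3*exp( -1) /7,3/pi,sqrt(2),sqrt(6), sqrt( 10 ), sqrt( 13), sqrt( 13), sqrt(19),sqrt( 19 ), sqrt( 19),7]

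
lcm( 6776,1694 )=6776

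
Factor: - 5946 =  - 2^1*3^1*991^1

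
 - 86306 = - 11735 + - 74571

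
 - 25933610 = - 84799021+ 58865411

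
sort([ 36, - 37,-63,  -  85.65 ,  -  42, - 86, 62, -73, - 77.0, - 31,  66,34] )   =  [-86 , - 85.65,- 77.0 , - 73, - 63, - 42, - 37,-31, 34, 36, 62,66]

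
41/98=41/98 = 0.42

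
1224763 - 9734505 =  - 8509742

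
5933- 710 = 5223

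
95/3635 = 19/727  =  0.03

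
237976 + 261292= 499268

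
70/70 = 1 = 1.00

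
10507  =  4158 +6349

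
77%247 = 77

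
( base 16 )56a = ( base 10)1386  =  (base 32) 1ba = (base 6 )10230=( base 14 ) 710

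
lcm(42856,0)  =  0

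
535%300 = 235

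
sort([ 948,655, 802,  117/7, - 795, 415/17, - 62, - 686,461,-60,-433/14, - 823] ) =[ - 823, - 795, - 686,-62,-60, - 433/14, 117/7, 415/17 , 461, 655, 802, 948 ]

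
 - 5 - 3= - 8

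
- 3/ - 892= 3/892 = 0.00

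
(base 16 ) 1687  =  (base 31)601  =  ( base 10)5767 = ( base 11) 4373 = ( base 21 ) d1d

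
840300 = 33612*25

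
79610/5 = 15922 = 15922.00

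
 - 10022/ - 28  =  357 + 13/14 = 357.93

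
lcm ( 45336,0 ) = 0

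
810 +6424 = 7234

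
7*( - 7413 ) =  - 51891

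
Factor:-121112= - 2^3*15139^1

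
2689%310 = 209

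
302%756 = 302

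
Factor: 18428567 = 79^1*479^1*487^1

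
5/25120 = 1/5024= 0.00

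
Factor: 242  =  2^1*11^2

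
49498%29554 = 19944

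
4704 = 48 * 98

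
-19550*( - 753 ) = 14721150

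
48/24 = 2 = 2.00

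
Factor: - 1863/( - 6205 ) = 3^4*5^( - 1)*17^( - 1 ) * 23^1*73^( - 1) 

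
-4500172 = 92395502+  - 96895674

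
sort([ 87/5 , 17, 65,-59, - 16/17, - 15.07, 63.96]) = [-59,-15.07,-16/17, 17, 87/5,63.96, 65]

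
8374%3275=1824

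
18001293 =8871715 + 9129578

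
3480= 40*87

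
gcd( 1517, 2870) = 41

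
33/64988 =3/5908 = 0.00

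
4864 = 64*76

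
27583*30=827490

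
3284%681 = 560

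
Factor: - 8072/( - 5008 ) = 1009/626 = 2^(  -  1)*313^( - 1)*1009^1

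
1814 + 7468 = 9282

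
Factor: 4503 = 3^1 * 19^1*79^1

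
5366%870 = 146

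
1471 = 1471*1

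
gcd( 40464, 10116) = 10116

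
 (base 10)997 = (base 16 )3E5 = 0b1111100101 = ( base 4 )33211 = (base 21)25a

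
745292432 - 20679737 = 724612695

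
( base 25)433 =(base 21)5HG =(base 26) 3L4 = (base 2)101000010010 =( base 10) 2578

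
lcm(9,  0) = 0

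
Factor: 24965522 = 2^1 * 12482761^1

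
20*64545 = 1290900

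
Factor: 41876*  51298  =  2148155048 = 2^3*13^1*19^2*29^1* 1973^1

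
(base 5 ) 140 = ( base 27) 1I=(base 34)1b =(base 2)101101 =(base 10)45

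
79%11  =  2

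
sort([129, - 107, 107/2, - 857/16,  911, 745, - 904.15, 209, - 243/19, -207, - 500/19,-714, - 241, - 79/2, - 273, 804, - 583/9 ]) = [ - 904.15, - 714,  -  273,  -  241, - 207, - 107, - 583/9, - 857/16, - 79/2, - 500/19, - 243/19, 107/2,129,209, 745,804,911] 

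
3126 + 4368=7494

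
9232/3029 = 9232/3029 = 3.05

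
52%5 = 2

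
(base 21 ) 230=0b1110110001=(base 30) 11f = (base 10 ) 945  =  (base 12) 669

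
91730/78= 1176 + 1/39 = 1176.03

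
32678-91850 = -59172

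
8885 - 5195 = 3690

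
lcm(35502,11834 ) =35502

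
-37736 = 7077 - 44813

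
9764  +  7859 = 17623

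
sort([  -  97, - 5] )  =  [-97,  -  5]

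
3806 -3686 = 120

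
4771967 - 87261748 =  - 82489781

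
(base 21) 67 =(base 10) 133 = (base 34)3V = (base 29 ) 4h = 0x85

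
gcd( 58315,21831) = 1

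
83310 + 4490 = 87800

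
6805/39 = 174 + 19/39 = 174.49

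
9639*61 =587979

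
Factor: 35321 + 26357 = 2^1 * 30839^1 =61678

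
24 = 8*3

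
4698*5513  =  25900074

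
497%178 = 141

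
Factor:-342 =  - 2^1*3^2*19^1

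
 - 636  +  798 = 162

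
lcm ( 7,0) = 0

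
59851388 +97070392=156921780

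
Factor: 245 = 5^1*7^2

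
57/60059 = 3/3161 = 0.00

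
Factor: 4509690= 2^1 * 3^1*5^1*150323^1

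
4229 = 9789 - 5560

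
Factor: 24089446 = 2^1*12044723^1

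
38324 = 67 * 572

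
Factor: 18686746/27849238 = 9343373/13924619 = 13^1*79^( - 1 )*311^1*2311^1*176261^ ( - 1 )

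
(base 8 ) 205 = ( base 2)10000101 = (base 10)133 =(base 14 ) 97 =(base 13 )a3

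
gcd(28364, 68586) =14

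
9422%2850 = 872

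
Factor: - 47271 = - 3^1*7^1*2251^1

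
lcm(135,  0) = 0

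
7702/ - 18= - 428+1/9 = -427.89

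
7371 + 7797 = 15168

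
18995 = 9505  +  9490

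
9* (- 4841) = - 43569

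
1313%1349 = 1313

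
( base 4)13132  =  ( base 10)478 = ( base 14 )262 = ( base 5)3403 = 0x1de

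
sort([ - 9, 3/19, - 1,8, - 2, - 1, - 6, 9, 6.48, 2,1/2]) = [ - 9, - 6, - 2,-1, - 1,3/19,1/2, 2, 6.48, 8, 9] 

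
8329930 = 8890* 937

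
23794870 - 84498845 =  - 60703975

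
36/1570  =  18/785=0.02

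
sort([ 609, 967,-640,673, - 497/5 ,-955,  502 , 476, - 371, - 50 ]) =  [ - 955, - 640,-371, - 497/5,-50, 476, 502,609,673,967 ] 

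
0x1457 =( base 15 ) 1822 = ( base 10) 5207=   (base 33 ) 4pq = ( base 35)48R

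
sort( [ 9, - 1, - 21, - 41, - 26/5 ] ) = [-41,-21, - 26/5 ,-1,9] 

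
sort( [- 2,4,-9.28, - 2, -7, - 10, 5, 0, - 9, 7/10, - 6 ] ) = [ - 10,-9.28, -9 , - 7,-6, - 2,  -  2,0,  7/10, 4,5 ]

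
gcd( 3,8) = 1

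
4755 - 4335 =420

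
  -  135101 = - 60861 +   -  74240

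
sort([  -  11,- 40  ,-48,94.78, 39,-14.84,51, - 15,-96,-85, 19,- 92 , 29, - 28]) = [-96,-92,-85,- 48,-40,-28,  -  15, -14.84, - 11, 19,29,39,51,94.78] 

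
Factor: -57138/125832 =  - 2^( -2 )  *7^( - 2)  *89^1=- 89/196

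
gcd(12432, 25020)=12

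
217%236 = 217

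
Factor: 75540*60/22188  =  377700/1849 = 2^2 *3^1*5^2*43^( - 2)*1259^1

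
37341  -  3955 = 33386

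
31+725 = 756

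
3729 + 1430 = 5159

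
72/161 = 72/161 = 0.45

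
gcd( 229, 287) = 1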